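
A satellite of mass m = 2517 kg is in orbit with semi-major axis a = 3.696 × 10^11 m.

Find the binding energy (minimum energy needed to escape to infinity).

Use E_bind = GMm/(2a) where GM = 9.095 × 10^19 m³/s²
a = 3.696 × 10^11 m
GM = 9.095 × 10^19 m³/s²
m = 2517 kg
GMm = 9.095 × 10^19 × 2517 = 2.28921 × 10^23 m³·kg/s²
2a = 7.392 × 10^11 m
E_bind = GMm/(2a) = 3.09688 × 10^11 J ≈ 309.7 GJ

Final answer: 309.7 GJ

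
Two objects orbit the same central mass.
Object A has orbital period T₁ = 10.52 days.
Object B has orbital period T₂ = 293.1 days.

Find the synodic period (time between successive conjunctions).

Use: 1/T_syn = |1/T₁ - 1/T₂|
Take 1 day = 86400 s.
T₁ = 10.52 days = 908928 s
T₂ = 293.1 days = 2.53238 × 10^7 s
1/T₁ = 1.1002 × 10^-6 s⁻¹
1/T₂ = 3.94885 × 10^-8 s⁻¹
|1/T₁ − 1/T₂| = 1.06071 × 10^-6 s⁻¹
T_syn = 1 / |1/T₁ − 1/T₂| = 942766 s ≈ 10.91 days

Final answer: T_syn = 10.91 days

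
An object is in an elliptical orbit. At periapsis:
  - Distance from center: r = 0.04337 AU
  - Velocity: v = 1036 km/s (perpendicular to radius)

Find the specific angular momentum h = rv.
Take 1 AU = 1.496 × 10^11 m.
r = 0.04337 AU = 6.48815 × 10^9 m
v = 1036 km/s = 1.036 × 10^6 m/s
h = rv = 6.48815 × 10^9 × 1.036 × 10^6 = 6.72173 × 10^15 m²/s ≈ 6.722 × 10^15 m²/s

Final answer: h = 6.722 × 10^15 m²/s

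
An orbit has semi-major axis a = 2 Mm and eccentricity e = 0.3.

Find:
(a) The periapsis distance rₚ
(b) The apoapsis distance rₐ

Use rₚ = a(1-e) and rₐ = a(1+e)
a = 2 Mm = 2 × 10^6 m
e = 0.3:  1 − e = 0.7,  1 + e = 1.3
(a) rₚ = a(1 − e) = 2 × 10^6 m × 0.7 = 1.4 × 10^6 m ≈ 1.4 Mm
(b) rₐ = a(1 + e) = 2 × 10^6 m × 1.3 = 2.6 × 10^6 m ≈ 2.6 Mm

Final answer:
(a) rₚ = 1.4 Mm
(b) rₐ = 2.6 Mm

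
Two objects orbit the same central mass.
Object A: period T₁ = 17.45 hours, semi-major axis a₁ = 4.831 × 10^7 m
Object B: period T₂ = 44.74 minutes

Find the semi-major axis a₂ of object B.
T₁ = 17.45 hours = 62820 s
T₂ = 44.74 minutes = 2684.4 s
a₁ = 4.831 × 10^7 m
Kepler's third law: (T₂/T₁)² = (a₂/a₁)³  ⇒  a₂ = a₁ (T₂/T₁)^(2/3)
T₂/T₁ = 0.0427316
(T₂/T₁)^(2/3) = 0.122227
a₂ = 4.831 × 10^7 m × 0.122227 = 5.90477 × 10^6 m ≈ 5.905 × 10^6 m

Final answer: a₂ = 5.905 × 10^6 m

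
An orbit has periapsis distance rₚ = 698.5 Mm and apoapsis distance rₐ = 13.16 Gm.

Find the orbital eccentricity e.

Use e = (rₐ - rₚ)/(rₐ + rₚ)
rₚ = 698.5 Mm = 6.985 × 10^8 m
rₐ = 13.16 Gm = 1.316 × 10^10 m
rₐ − rₚ = 1.24615 × 10^10 m
rₐ + rₚ = 1.38585 × 10^10 m
e = (rₐ − rₚ)/(rₐ + rₚ) = 0.899195

Final answer: e = 0.8992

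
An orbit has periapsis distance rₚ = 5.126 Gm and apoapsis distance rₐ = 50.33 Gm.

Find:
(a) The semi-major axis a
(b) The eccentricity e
rₚ = 5.126 Gm = 5.126 × 10^9 m
rₐ = 50.33 Gm = 5.033 × 10^10 m
(a) a = (rₚ + rₐ)/2 = 2.7728 × 10^10 m ≈ 27.73 Gm
(b) e = (rₐ − rₚ)/(rₐ + rₚ) = (4.5204 × 10^10) / (5.5456 × 10^10) = 0.815133

Final answer:
(a) a = 27.73 Gm
(b) e = 0.8151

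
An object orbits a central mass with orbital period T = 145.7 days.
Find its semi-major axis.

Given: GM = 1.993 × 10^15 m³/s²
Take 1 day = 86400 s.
T = 145.7 days = 1.25885 × 10^7 s
GM = 1.993 × 10^15 m³/s²
Kepler's third law: a³ = GM T² / (4π²)
T² = 1.5847 × 10^14 s²
a³ = (1.993 × 10^15) × (1.5847 × 10^14) / (4π²) = 8.00008 × 10^27 m³
a = (a³)^(1/3) = 2.00001 × 10^9 m ≈ 2 Gm

Final answer: 2 Gm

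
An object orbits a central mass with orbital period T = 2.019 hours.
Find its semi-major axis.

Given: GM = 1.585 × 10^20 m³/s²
T = 2.019 hours = 7268.4 s
GM = 1.585 × 10^20 m³/s²
Kepler's third law: a³ = GM T² / (4π²)
T² = 5.28296 × 10^7 s²
a³ = (1.585 × 10^20) × (5.28296 × 10^7) / (4π²) = 2.12103 × 10^26 m³
a = (a³)^(1/3) = 5.9637 × 10^8 m ≈ 5.964 × 10^8 m

Final answer: 5.964 × 10^8 m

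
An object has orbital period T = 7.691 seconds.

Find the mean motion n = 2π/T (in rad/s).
T = 7.691 seconds
n = 2π / 7.691 s = 0.816953 rad/s ≈ 0.817 rad/s

Final answer: n = 0.817 rad/s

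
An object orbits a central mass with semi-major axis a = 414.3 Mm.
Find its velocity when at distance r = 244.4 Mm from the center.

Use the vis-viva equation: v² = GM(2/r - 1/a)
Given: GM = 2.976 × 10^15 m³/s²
a = 414.3 Mm = 4.143 × 10^8 m
r = 244.4 Mm = 2.444 × 10^8 m
GM = 2.976 × 10^15 m³/s²
2/r − 1/a = 8.18331 × 10^-9 − 2.41371 × 10^-9 = 5.7696 × 10^-9 m⁻¹
v² = GM (2/r − 1/a) = 1.71703 × 10^7 m²/s²
v = 4143.71 m/s ≈ 4.144 km/s

Final answer: 4.144 km/s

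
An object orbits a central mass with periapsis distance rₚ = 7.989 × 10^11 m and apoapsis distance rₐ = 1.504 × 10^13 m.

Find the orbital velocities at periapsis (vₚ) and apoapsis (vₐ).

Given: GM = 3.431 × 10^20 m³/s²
rₚ = 7.989 × 10^11 m
rₐ = 1.504 × 10^13 m
GM = 3.431 × 10^20 m³/s²
a = (rₚ + rₐ)/2 = 7.91945 × 10^12 m
Vis-viva: v² = GM (2/r − 1/a)
vₚ² = 3.431 × 10^20 × (2.50344 × 10^-12 − 1.26271 × 10^-13) = 8.15607 × 10^8 m²/s²
vₚ = 28558.8 m/s ≈ 28.56 km/s
vₐ² = 3.431 × 10^20 × (1.32979 × 10^-13 − 1.26271 × 10^-13) = 2.30128 × 10^6 m²/s²
vₐ = 1517 m/s ≈ 1.517 km/s

Final answer: vₚ = 28.56 km/s, vₐ = 1.517 km/s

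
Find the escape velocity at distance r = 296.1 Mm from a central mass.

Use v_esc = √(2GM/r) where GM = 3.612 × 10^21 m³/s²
r = 296.1 Mm = 2.961 × 10^8 m
GM = 3.612 × 10^21 m³/s²
2GM/r = 2 × (3.612 × 10^21) / (2.961 × 10^8) = 2.43972 × 10^13 m²/s²
v_esc = √(2GM/r) = 4.93935 × 10^6 m/s ≈ 4939 km/s

Final answer: 4939 km/s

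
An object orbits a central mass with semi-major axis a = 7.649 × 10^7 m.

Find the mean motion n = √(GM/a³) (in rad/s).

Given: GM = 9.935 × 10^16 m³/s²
a = 7.649 × 10^7 m
GM = 9.935 × 10^16 m³/s²
a³ = 4.47522 × 10^23 m³
GM/a³ = (9.935 × 10^16) / (4.47522 × 10^23) = 2.22 × 10^-7 s⁻²
n = √(GM/a³) = 0.000471169 rad/s ≈ 0.0004712 rad/s

Final answer: n = 0.0004712 rad/s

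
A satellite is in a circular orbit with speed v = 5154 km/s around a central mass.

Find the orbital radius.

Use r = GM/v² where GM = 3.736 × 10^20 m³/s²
v = 5154 km/s = 5.154 × 10^6 m/s
GM = 3.736 × 10^20 m³/s²
v² = 2.65637 × 10^13 m²/s²
r = GM/v² = (3.736 × 10^20) / (2.65637 × 10^13) = 1.40643 × 10^7 m ≈ 1.406 × 10^7 m

Final answer: 1.406 × 10^7 m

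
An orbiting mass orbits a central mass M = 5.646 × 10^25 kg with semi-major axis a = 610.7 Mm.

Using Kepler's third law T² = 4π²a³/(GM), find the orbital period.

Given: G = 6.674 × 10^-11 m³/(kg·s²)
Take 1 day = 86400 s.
M = 5.646 × 10^25 kg
GM = G × M = 6.674 × 10^-11 × 5.646 × 10^25 = 3.76814 × 10^15 m³/s²
a = 610.7 Mm = 6.107 × 10^8 m
a³ = 2.27763 × 10^26 m³
T = 2π √(a³/GM) = 2π √((2.27763 × 10^26) / (3.76814 × 10^15)) = 2π × 245855 s
T = 1.54475 × 10^6 s ≈ 17.88 days

Final answer: 17.88 days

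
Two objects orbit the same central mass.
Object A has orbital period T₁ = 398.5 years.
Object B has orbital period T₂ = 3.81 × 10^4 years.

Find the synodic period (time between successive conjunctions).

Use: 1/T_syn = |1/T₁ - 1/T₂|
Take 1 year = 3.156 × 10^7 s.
T₁ = 398.5 years = 1.25767 × 10^10 s
T₂ = 3.81 × 10^4 years = 1.20244 × 10^12 s
1/T₁ = 7.95124 × 10^-11 s⁻¹
1/T₂ = 8.31645 × 10^-13 s⁻¹
|1/T₁ − 1/T₂| = 7.86807 × 10^-11 s⁻¹
T_syn = 1 / |1/T₁ − 1/T₂| = 1.27096 × 10^10 s ≈ 402.7 years

Final answer: T_syn = 402.7 years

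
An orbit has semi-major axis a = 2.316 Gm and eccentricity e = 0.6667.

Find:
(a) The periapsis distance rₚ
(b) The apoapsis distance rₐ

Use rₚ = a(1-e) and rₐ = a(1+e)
a = 2.316 Gm = 2.316 × 10^9 m
e = 0.6667:  1 − e = 0.3333,  1 + e = 1.6667
(a) rₚ = a(1 − e) = 2.316 × 10^9 m × 0.3333 = 7.71923 × 10^8 m ≈ 771.9 Mm
(b) rₐ = a(1 + e) = 2.316 × 10^9 m × 1.6667 = 3.86008 × 10^9 m ≈ 3.86 Gm

Final answer:
(a) rₚ = 771.9 Mm
(b) rₐ = 3.86 Gm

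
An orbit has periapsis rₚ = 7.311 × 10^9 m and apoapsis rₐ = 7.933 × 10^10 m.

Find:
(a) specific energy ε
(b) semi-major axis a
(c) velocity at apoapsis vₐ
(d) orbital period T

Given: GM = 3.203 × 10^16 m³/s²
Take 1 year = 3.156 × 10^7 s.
rₚ = 7.311 × 10^9 m
rₐ = 7.933 × 10^10 m
GM = 3.203 × 10^16 m³/s²
a = (rₚ + rₐ)/2 = 4.33205 × 10^10 m
e = (rₐ − rₚ)/(rₐ + rₚ) = (7.2019 × 10^10) / (8.6641 × 10^10) = 0.831235
(a) 2a = 8.6641 × 10^10 m;  ε = −GM/(2a) = -369686 J/kg ≈ -369.7 kJ/kg
(b) a = 4.33205 × 10^10 m ≈ 4.332 × 10^10 m
(c) vₐ² = GM (2/rₐ − 1/a) = 3.203 × 10^16 × (2.52111 × 10^-11 − 2.30838 × 10^-11) = 68140.1 m²/s²;  vₐ = 261.037 m/s ≈ 261 m/s
(d) a³ = 8.12981 × 10^31 m³;  T = 2π √(a³/GM) = 2π × 5.03804 × 10^7 s = 3.16549 × 10^8 s ≈ 10.03 years

Final answer:
(a) specific energy ε = -369.7 kJ/kg
(b) semi-major axis a = 4.332 × 10^10 m
(c) velocity at apoapsis vₐ = 261 m/s
(d) orbital period T = 10.03 years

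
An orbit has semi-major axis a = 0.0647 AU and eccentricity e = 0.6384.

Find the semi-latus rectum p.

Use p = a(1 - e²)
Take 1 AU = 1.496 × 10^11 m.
a = 0.0647 AU = 9.67912 × 10^9 m
e = 0.6384,  e² = 0.407555,  1 − e² = 0.592445
p = a(1 − e²) = 9.67912 × 10^9 m × 0.592445 = 5.73435 × 10^9 m ≈ 0.03833 AU

Final answer: p = 0.03833 AU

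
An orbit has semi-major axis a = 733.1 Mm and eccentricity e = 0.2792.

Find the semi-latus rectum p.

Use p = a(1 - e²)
a = 733.1 Mm = 7.331 × 10^8 m
e = 0.2792,  e² = 0.0779526,  1 − e² = 0.922047
p = a(1 − e²) = 7.331 × 10^8 m × 0.922047 = 6.75953 × 10^8 m ≈ 676 Mm

Final answer: p = 676 Mm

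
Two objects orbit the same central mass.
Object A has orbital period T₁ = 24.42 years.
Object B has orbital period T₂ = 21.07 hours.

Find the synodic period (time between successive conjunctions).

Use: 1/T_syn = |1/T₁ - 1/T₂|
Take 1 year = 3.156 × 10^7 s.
T₁ = 24.42 years = 7.70695 × 10^8 s
T₂ = 21.07 hours = 75852 s
1/T₁ = 1.29753 × 10^-9 s⁻¹
1/T₂ = 1.31836 × 10^-5 s⁻¹
|1/T₁ − 1/T₂| = 1.31823 × 10^-5 s⁻¹
T_syn = 1 / |1/T₁ − 1/T₂| = 75859.5 s ≈ 21.07 hours

Final answer: T_syn = 21.07 hours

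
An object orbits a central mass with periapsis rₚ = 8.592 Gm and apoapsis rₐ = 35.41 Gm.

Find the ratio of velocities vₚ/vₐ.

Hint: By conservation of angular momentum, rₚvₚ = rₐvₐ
rₚ = 8.592 Gm = 8.592 × 10^9 m
rₐ = 35.41 Gm = 3.541 × 10^10 m
rₚvₚ = rₐvₐ  ⇒  vₚ/vₐ = rₐ/rₚ
vₚ/vₐ = (3.541 × 10^10) / (8.592 × 10^9) = 4.12128

Final answer: vₚ/vₐ = 4.121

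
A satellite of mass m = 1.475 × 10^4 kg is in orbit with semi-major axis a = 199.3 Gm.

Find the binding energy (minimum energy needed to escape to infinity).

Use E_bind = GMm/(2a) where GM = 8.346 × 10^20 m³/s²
a = 199.3 Gm = 1.993 × 10^11 m
GM = 8.346 × 10^20 m³/s²
m = 1.475 × 10^4 kg
GMm = 8.346 × 10^20 × 14750 = 1.23104 × 10^25 m³·kg/s²
2a = 3.986 × 10^11 m
E_bind = GMm/(2a) = 3.0884 × 10^13 J ≈ 30.88 TJ

Final answer: 30.88 TJ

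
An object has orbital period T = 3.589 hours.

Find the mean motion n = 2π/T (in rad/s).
T = 3.589 hours = 12920.4 s
n = 2π / 12920.4 s = 0.0004863 rad/s ≈ 0.0004863 rad/s

Final answer: n = 0.0004863 rad/s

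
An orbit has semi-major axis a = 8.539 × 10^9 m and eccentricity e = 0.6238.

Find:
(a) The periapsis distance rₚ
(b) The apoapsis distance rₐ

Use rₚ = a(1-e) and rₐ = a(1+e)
a = 8.539 × 10^9 m
e = 0.6238:  1 − e = 0.3762,  1 + e = 1.6238
(a) rₚ = a(1 − e) = 8.539 × 10^9 m × 0.3762 = 3.21237 × 10^9 m ≈ 3.212 × 10^9 m
(b) rₐ = a(1 + e) = 8.539 × 10^9 m × 1.6238 = 1.38656 × 10^10 m ≈ 1.387 × 10^10 m

Final answer:
(a) rₚ = 3.212 × 10^9 m
(b) rₐ = 1.387 × 10^10 m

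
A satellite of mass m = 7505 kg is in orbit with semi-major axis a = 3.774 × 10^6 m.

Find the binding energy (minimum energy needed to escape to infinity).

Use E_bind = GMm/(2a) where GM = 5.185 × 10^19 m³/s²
a = 3.774 × 10^6 m
GM = 5.185 × 10^19 m³/s²
m = 7505 kg
GMm = 5.185 × 10^19 × 7505 = 3.89134 × 10^23 m³·kg/s²
2a = 7.548 × 10^6 m
E_bind = GMm/(2a) = 5.15546 × 10^16 J ≈ 51.55 PJ

Final answer: 51.55 PJ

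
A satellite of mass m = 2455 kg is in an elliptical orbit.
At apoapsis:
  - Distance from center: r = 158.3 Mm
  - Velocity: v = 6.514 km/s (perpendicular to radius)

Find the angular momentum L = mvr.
r = 158.3 Mm = 1.583 × 10^8 m
v = 6.514 km/s = 6514 m/s
vr = 6514 × 1.583 × 10^8 = 1.03117 × 10^12 m²/s
L = m × vr = 2455 × 1.03117 × 10^12 = 2.53151 × 10^15 kg·m²/s ≈ 2.532 × 10^15 kg·m²/s

Final answer: L = 2.532 × 10^15 kg·m²/s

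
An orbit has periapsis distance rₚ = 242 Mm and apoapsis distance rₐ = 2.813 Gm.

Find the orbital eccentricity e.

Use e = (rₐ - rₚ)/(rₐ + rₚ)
rₚ = 242 Mm = 2.42 × 10^8 m
rₐ = 2.813 Gm = 2.813 × 10^9 m
rₐ − rₚ = 2.571 × 10^9 m
rₐ + rₚ = 3.055 × 10^9 m
e = (rₐ − rₚ)/(rₐ + rₚ) = 0.841571

Final answer: e = 0.8416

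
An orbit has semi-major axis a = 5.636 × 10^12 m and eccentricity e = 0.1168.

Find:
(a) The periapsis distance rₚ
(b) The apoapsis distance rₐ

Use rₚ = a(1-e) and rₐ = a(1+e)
a = 5.636 × 10^12 m
e = 0.1168:  1 − e = 0.8832,  1 + e = 1.1168
(a) rₚ = a(1 − e) = 5.636 × 10^12 m × 0.8832 = 4.97772 × 10^12 m ≈ 4.978 × 10^12 m
(b) rₐ = a(1 + e) = 5.636 × 10^12 m × 1.1168 = 6.29428 × 10^12 m ≈ 6.294 × 10^12 m

Final answer:
(a) rₚ = 4.978 × 10^12 m
(b) rₐ = 6.294 × 10^12 m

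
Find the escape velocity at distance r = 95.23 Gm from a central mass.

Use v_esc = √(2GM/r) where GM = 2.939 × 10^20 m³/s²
r = 95.23 Gm = 9.523 × 10^10 m
GM = 2.939 × 10^20 m³/s²
2GM/r = 2 × (2.939 × 10^20) / (9.523 × 10^10) = 6.17242 × 10^9 m²/s²
v_esc = √(2GM/r) = 78564.8 m/s ≈ 78.56 km/s

Final answer: 78.56 km/s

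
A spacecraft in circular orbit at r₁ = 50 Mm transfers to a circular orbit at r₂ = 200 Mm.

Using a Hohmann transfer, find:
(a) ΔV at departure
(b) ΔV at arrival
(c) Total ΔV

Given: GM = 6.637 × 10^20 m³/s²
r₁ = 50 Mm = 5 × 10^7 m
r₂ = 200 Mm = 2 × 10^8 m
GM = 6.637 × 10^20 m³/s²
Transfer ellipse: a_t = (r₁ + r₂)/2 = 1.25 × 10^8 m
Circular speed at r₁: v₁ = √(GM/r₁) = 3.64335 × 10^6 m/s
Transfer speed at r₁ (periapsis): v₁ₜ = √(GM(2/r₁ − 1/a_t)) = 4.60851 × 10^6 m/s
(a) ΔV₁ = v₁ₜ − v₁ = 965164 m/s ≈ 965.2 km/s
Circular speed at r₂: v₂ = √(GM/r₂) = 1.82168 × 10^6 m/s
Transfer speed at r₂ (apoapsis): v₂ₜ = √(GM(2/r₂ − 1/a_t)) = 1.15213 × 10^6 m/s
(b) ΔV₂ = v₂ − v₂ₜ = 669547 m/s ≈ 669.5 km/s
(c) ΔV_total = ΔV₁ + ΔV₂ = 1.63471 × 10^6 m/s ≈ 1635 km/s

Final answer:
(a) ΔV₁ = 965.2 km/s
(b) ΔV₂ = 669.5 km/s
(c) ΔV_total = 1635 km/s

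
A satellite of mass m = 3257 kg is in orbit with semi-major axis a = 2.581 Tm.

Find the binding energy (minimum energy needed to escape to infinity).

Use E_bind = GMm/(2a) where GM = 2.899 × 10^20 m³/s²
a = 2.581 Tm = 2.581 × 10^12 m
GM = 2.899 × 10^20 m³/s²
m = 3257 kg
GMm = 2.899 × 10^20 × 3257 = 9.44204 × 10^23 m³·kg/s²
2a = 5.162 × 10^12 m
E_bind = GMm/(2a) = 1.82914 × 10^11 J ≈ 182.9 GJ

Final answer: 182.9 GJ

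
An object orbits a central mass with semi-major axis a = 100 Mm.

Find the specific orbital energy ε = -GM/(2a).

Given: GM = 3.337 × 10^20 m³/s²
a = 100 Mm = 1 × 10^8 m
GM = 3.337 × 10^20 m³/s²
2a = 2 × 10^8 m
ε = −GM/(2a) = -1.6685 × 10^12 J/kg ≈ -1668 GJ/kg

Final answer: -1668 GJ/kg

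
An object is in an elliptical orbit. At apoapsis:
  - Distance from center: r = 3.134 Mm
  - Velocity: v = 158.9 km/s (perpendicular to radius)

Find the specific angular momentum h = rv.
r = 3.134 Mm = 3.134 × 10^6 m
v = 158.9 km/s = 158900 m/s
h = rv = 3.134 × 10^6 × 158900 = 4.97993 × 10^11 m²/s ≈ 4.98 × 10^11 m²/s

Final answer: h = 4.98 × 10^11 m²/s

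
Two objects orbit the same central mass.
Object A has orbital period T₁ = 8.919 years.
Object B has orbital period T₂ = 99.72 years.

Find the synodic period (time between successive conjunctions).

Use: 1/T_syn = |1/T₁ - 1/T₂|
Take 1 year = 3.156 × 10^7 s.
T₁ = 8.919 years = 2.81484 × 10^8 s
T₂ = 99.72 years = 3.14716 × 10^9 s
1/T₁ = 3.5526 × 10^-9 s⁻¹
1/T₂ = 3.17746 × 10^-10 s⁻¹
|1/T₁ − 1/T₂| = 3.23486 × 10^-9 s⁻¹
T_syn = 1 / |1/T₁ − 1/T₂| = 3.09133 × 10^8 s ≈ 9.795 years

Final answer: T_syn = 9.795 years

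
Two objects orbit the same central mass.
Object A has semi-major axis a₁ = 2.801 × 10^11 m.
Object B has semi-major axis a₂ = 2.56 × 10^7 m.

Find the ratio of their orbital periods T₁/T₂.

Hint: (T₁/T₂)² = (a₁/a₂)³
a₁ = 2.801 × 10^11 m
a₂ = 2.56 × 10^7 m
a₁/a₂ = 10941.4
T₁/T₂ = (a₁/a₂)^(3/2) = (10941.4)^1.5 = 1.14448 × 10^6

Final answer: T₁/T₂ = 1.144 × 10^6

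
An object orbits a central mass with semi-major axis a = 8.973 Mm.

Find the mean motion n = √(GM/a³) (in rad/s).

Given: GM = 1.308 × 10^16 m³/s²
a = 8.973 Mm = 8.973 × 10^6 m
GM = 1.308 × 10^16 m³/s²
a³ = 7.22459 × 10^20 m³
GM/a³ = (1.308 × 10^16) / (7.22459 × 10^20) = 1.81048 × 10^-5 s⁻²
n = √(GM/a³) = 0.00425498 rad/s ≈ 0.004255 rad/s

Final answer: n = 0.004255 rad/s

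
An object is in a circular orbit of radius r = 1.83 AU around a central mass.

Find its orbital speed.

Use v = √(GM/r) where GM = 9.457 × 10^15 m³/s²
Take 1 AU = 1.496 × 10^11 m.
r = 1.83 AU = 2.73768 × 10^11 m
GM = 9.457 × 10^15 m³/s²
GM/r = (9.457 × 10^15) / (2.73768 × 10^11) = 34543.8 m²/s²
v = √(GM/r) = 185.86 m/s ≈ 185.9 m/s

Final answer: 185.9 m/s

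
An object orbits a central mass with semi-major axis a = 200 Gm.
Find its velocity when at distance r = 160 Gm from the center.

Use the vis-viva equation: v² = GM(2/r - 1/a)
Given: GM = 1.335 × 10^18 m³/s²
a = 200 Gm = 2 × 10^11 m
r = 160 Gm = 1.6 × 10^11 m
GM = 1.335 × 10^18 m³/s²
2/r − 1/a = 1.25 × 10^-11 − 5 × 10^-12 = 7.5 × 10^-12 m⁻¹
v² = GM (2/r − 1/a) = 1.00125 × 10^7 m²/s²
v = 3164.25 m/s ≈ 3.164 km/s

Final answer: 3.164 km/s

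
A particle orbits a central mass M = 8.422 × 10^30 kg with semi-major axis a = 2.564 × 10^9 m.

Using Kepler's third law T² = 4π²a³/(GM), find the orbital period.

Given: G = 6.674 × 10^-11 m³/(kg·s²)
M = 8.422 × 10^30 kg
GM = G × M = 6.674 × 10^-11 × 8.422 × 10^30 = 5.62084 × 10^20 m³/s²
a = 2.564 × 10^9 m
a³ = 1.6856 × 10^28 m³
T = 2π √(a³/GM) = 2π √((1.6856 × 10^28) / (5.62084 × 10^20)) = 2π × 5476.16 s
T = 34407.7 s ≈ 9.558 hours

Final answer: 9.558 hours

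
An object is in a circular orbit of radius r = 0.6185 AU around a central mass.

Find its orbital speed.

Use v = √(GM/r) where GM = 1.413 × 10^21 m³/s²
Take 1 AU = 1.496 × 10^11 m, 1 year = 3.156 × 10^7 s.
r = 0.6185 AU = 9.25276 × 10^10 m
GM = 1.413 × 10^21 m³/s²
GM/r = (1.413 × 10^21) / (9.25276 × 10^10) = 1.52711 × 10^10 m²/s²
v = √(GM/r) = 123576 m/s ≈ 26.07 AU/year

Final answer: 26.07 AU/year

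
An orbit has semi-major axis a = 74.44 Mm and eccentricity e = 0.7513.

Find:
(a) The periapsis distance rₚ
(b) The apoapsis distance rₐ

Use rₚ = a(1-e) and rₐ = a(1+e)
a = 74.44 Mm = 7.444 × 10^7 m
e = 0.7513:  1 − e = 0.2487,  1 + e = 1.7513
(a) rₚ = a(1 − e) = 7.444 × 10^7 m × 0.2487 = 1.85132 × 10^7 m ≈ 18.51 Mm
(b) rₐ = a(1 + e) = 7.444 × 10^7 m × 1.7513 = 1.30367 × 10^8 m ≈ 130.4 Mm

Final answer:
(a) rₚ = 18.51 Mm
(b) rₐ = 130.4 Mm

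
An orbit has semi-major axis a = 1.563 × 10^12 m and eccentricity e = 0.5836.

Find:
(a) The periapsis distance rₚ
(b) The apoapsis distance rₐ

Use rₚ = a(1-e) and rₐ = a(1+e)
a = 1.563 × 10^12 m
e = 0.5836:  1 − e = 0.4164,  1 + e = 1.5836
(a) rₚ = a(1 − e) = 1.563 × 10^12 m × 0.4164 = 6.50833 × 10^11 m ≈ 6.508 × 10^11 m
(b) rₐ = a(1 + e) = 1.563 × 10^12 m × 1.5836 = 2.47517 × 10^12 m ≈ 2.475 × 10^12 m

Final answer:
(a) rₚ = 6.508 × 10^11 m
(b) rₐ = 2.475 × 10^12 m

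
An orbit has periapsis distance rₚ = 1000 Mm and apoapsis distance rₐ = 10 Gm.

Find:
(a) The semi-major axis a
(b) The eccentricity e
rₚ = 1000 Mm = 1 × 10^9 m
rₐ = 10 Gm = 1 × 10^10 m
(a) a = (rₚ + rₐ)/2 = 5.5 × 10^9 m ≈ 5.5 Gm
(b) e = (rₐ − rₚ)/(rₐ + rₚ) = (9 × 10^9) / (1.1 × 10^10) = 0.818182

Final answer:
(a) a = 5.5 Gm
(b) e = 0.8182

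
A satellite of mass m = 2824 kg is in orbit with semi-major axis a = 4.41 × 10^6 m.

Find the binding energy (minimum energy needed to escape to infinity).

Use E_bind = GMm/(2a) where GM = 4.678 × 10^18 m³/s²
a = 4.41 × 10^6 m
GM = 4.678 × 10^18 m³/s²
m = 2824 kg
GMm = 4.678 × 10^18 × 2824 = 1.32107 × 10^22 m³·kg/s²
2a = 8.82 × 10^6 m
E_bind = GMm/(2a) = 1.49781 × 10^15 J ≈ 1.498 PJ

Final answer: 1.498 PJ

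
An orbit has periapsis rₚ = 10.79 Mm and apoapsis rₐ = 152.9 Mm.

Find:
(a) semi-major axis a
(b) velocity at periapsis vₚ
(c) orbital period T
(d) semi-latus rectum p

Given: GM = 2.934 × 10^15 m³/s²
rₚ = 10.79 Mm = 1.079 × 10^7 m
rₐ = 152.9 Mm = 1.529 × 10^8 m
GM = 2.934 × 10^15 m³/s²
a = (rₚ + rₐ)/2 = 8.1845 × 10^7 m
e = (rₐ − rₚ)/(rₐ + rₚ) = (1.4211 × 10^8) / (1.6369 × 10^8) = 0.868165
(a) a = 8.1845 × 10^7 m ≈ 81.84 Mm
(b) vₚ² = GM (2/rₚ − 1/a) = 2.934 × 10^15 × (1.85357 × 10^-7 − 1.22182 × 10^-8) = 5.07989 × 10^8 m²/s²;  vₚ = 22538.6 m/s ≈ 22.54 km/s
(c) a³ = 5.48247 × 10^23 m³;  T = 2π √(a³/GM) = 2π × 13669.7 s = 85889.1 s ≈ 23.86 hours
(d) 1 − e² = 0.246289;  p = a(1 − e²) = 8.1845 × 10^7 × 0.246289 = 2.01575 × 10^7 m ≈ 20.16 Mm

Final answer:
(a) semi-major axis a = 81.84 Mm
(b) velocity at periapsis vₚ = 22.54 km/s
(c) orbital period T = 23.86 hours
(d) semi-latus rectum p = 20.16 Mm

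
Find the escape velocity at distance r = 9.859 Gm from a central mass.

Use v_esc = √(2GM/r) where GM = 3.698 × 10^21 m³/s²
r = 9.859 Gm = 9.859 × 10^9 m
GM = 3.698 × 10^21 m³/s²
2GM/r = 2 × (3.698 × 10^21) / (9.859 × 10^9) = 7.50178 × 10^11 m²/s²
v_esc = √(2GM/r) = 866128 m/s ≈ 866.1 km/s

Final answer: 866.1 km/s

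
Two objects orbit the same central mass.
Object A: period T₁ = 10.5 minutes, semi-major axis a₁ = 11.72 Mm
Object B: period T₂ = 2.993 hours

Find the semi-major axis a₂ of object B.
T₁ = 10.5 minutes = 630 s
T₂ = 2.993 hours = 10774.8 s
a₁ = 11.72 Mm = 1.172 × 10^7 m
Kepler's third law: (T₂/T₁)² = (a₂/a₁)³  ⇒  a₂ = a₁ (T₂/T₁)^(2/3)
T₂/T₁ = 17.1029
(T₂/T₁)^(2/3) = 6.63813
a₂ = 1.172 × 10^7 m × 6.63813 = 7.77989 × 10^7 m ≈ 77.8 Mm

Final answer: a₂ = 77.8 Mm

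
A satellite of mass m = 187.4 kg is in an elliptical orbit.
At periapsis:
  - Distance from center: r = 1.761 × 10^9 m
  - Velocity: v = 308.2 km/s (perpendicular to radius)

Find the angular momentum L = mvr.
r = 1.761 × 10^9 m
v = 308.2 km/s = 308200 m/s
vr = 308200 × 1.761 × 10^9 = 5.4274 × 10^14 m²/s
L = m × vr = 187.4 × 5.4274 × 10^14 = 1.0171 × 10^17 kg·m²/s ≈ 1.017 × 10^17 kg·m²/s

Final answer: L = 1.017 × 10^17 kg·m²/s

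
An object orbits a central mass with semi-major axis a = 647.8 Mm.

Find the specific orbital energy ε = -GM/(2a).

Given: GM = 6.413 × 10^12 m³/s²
a = 647.8 Mm = 6.478 × 10^8 m
GM = 6.413 × 10^12 m³/s²
2a = 1.2956 × 10^9 m
ε = −GM/(2a) = -4949.83 J/kg ≈ -4.95 kJ/kg

Final answer: -4.95 kJ/kg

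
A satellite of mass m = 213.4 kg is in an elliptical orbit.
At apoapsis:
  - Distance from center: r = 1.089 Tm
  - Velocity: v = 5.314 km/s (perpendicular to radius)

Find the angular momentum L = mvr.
r = 1.089 Tm = 1.089 × 10^12 m
v = 5.314 km/s = 5314 m/s
vr = 5314 × 1.089 × 10^12 = 5.78695 × 10^15 m²/s
L = m × vr = 213.4 × 5.78695 × 10^15 = 1.23493 × 10^18 kg·m²/s ≈ 1.235 × 10^18 kg·m²/s

Final answer: L = 1.235 × 10^18 kg·m²/s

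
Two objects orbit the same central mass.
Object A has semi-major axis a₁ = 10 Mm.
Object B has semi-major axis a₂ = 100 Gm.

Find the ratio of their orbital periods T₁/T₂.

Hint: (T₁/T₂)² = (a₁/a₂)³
a₁ = 10 Mm = 1 × 10^7 m
a₂ = 100 Gm = 1 × 10^11 m
a₁/a₂ = 0.0001
T₁/T₂ = (a₁/a₂)^(3/2) = (0.0001)^1.5 = 1 × 10^-6

Final answer: T₁/T₂ = 1 × 10^-6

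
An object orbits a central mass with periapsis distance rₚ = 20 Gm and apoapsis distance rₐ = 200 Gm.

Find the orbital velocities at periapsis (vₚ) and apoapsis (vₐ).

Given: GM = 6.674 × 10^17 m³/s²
rₚ = 20 Gm = 2 × 10^10 m
rₐ = 200 Gm = 2 × 10^11 m
GM = 6.674 × 10^17 m³/s²
a = (rₚ + rₐ)/2 = 1.1 × 10^11 m
Vis-viva: v² = GM (2/r − 1/a)
vₚ² = 6.674 × 10^17 × (1 × 10^-10 − 9.09091 × 10^-12) = 6.06727 × 10^7 m²/s²
vₚ = 7789.27 m/s ≈ 7.789 km/s
vₐ² = 6.674 × 10^17 × (1 × 10^-11 − 9.09091 × 10^-12) = 606727 m²/s²
vₐ = 778.927 m/s ≈ 778.9 m/s

Final answer: vₚ = 7.789 km/s, vₐ = 778.9 m/s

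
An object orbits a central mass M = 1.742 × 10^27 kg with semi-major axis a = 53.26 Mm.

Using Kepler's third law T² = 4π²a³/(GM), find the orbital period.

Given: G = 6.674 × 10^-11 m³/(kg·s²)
M = 1.742 × 10^27 kg
GM = G × M = 6.674 × 10^-11 × 1.742 × 10^27 = 1.16261 × 10^17 m³/s²
a = 53.26 Mm = 5.326 × 10^7 m
a³ = 1.51079 × 10^23 m³
T = 2π √(a³/GM) = 2π √((1.51079 × 10^23) / (1.16261 × 10^17)) = 2π × 1139.95 s
T = 7162.5 s ≈ 1.99 hours

Final answer: 1.99 hours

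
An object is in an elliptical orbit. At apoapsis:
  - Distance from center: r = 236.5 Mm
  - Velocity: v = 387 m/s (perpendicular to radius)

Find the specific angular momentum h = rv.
r = 236.5 Mm = 2.365 × 10^8 m
v = 387 m/s
h = rv = 2.365 × 10^8 × 387 = 9.15255 × 10^10 m²/s ≈ 9.153 × 10^10 m²/s

Final answer: h = 9.153 × 10^10 m²/s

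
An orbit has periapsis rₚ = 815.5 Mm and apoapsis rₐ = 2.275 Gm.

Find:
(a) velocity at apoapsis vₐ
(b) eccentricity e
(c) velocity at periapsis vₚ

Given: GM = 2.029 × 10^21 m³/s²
rₚ = 815.5 Mm = 8.155 × 10^8 m
rₐ = 2.275 Gm = 2.275 × 10^9 m
GM = 2.029 × 10^21 m³/s²
a = (rₚ + rₐ)/2 = 1.54525 × 10^9 m
e = (rₐ − rₚ)/(rₐ + rₚ) = (1.4595 × 10^9) / (3.0905 × 10^9) = 0.472254
(a) vₐ² = GM (2/rₐ − 1/a) = 2.029 × 10^21 × (8.79121 × 10^-10 − 6.47144 × 10^-10) = 4.7068 × 10^11 m²/s²;  vₐ = 686061 m/s ≈ 686.1 km/s
(b) e = 0.472254 ≈ 0.4723
(c) vₚ² = GM (2/rₚ − 1/a) = 2.029 × 10^21 × (2.45248 × 10^-9 − 6.47144 × 10^-10) = 3.66303 × 10^12 m²/s²;  vₚ = 1.9139 × 10^6 m/s ≈ 1914 km/s

Final answer:
(a) velocity at apoapsis vₐ = 686.1 km/s
(b) eccentricity e = 0.4723
(c) velocity at periapsis vₚ = 1914 km/s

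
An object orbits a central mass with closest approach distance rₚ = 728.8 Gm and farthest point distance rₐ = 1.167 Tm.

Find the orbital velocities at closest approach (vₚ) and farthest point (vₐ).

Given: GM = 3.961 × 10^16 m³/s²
rₚ = 728.8 Gm = 7.288 × 10^11 m
rₐ = 1.167 Tm = 1.167 × 10^12 m
GM = 3.961 × 10^16 m³/s²
a = (rₚ + rₐ)/2 = 9.479 × 10^11 m
Vis-viva: v² = GM (2/r − 1/a)
vₚ² = 3.961 × 10^16 × (2.74424 × 10^-12 − 1.05496 × 10^-12) = 66912.1 m²/s²
vₚ = 258.674 m/s ≈ 258.7 m/s
vₐ² = 3.961 × 10^16 × (1.7138 × 10^-12 − 1.05496 × 10^-12) = 26096.4 m²/s²
vₐ = 161.544 m/s ≈ 161.5 m/s

Final answer: vₚ = 258.7 m/s, vₐ = 161.5 m/s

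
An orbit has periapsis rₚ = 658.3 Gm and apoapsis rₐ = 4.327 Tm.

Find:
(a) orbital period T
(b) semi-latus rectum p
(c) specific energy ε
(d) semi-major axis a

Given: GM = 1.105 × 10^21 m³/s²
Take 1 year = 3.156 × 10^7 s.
rₚ = 658.3 Gm = 6.583 × 10^11 m
rₐ = 4.327 Tm = 4.327 × 10^12 m
GM = 1.105 × 10^21 m³/s²
a = (rₚ + rₐ)/2 = 2.49265 × 10^12 m
e = (rₐ − rₚ)/(rₐ + rₚ) = (3.6687 × 10^12) / (4.9853 × 10^12) = 0.735904
(a) a³ = 1.54876 × 10^37 m³;  T = 2π √(a³/GM) = 2π × 1.18389 × 10^8 s = 7.43859 × 10^8 s ≈ 23.57 years
(b) 1 − e² = 0.458446;  p = a(1 − e²) = 2.49265 × 10^12 × 0.458446 = 1.14275 × 10^12 m ≈ 1.143 Tm
(c) 2a = 4.9853 × 10^12 m;  ε = −GM/(2a) = -2.21652 × 10^8 J/kg ≈ -221.7 MJ/kg
(d) a = 2.49265 × 10^12 m ≈ 2.493 Tm

Final answer:
(a) orbital period T = 23.57 years
(b) semi-latus rectum p = 1.143 Tm
(c) specific energy ε = -221.7 MJ/kg
(d) semi-major axis a = 2.493 Tm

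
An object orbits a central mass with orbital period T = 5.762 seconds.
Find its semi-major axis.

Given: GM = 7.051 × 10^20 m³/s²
T = 5.762 seconds
GM = 7.051 × 10^20 m³/s²
Kepler's third law: a³ = GM T² / (4π²)
T² = 33.2006 s²
a³ = (7.051 × 10^20) × 33.2006 / (4π²) = 5.92977 × 10^20 m³
a = (a³)^(1/3) = 8.40129 × 10^6 m ≈ 8.401 Mm

Final answer: 8.401 Mm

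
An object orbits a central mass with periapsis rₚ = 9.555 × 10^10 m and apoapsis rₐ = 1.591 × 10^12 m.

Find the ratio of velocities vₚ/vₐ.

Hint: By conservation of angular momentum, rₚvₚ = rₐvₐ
rₚ = 9.555 × 10^10 m
rₐ = 1.591 × 10^12 m
rₚvₚ = rₐvₐ  ⇒  vₚ/vₐ = rₐ/rₚ
vₚ/vₐ = (1.591 × 10^12) / (9.555 × 10^10) = 16.651

Final answer: vₚ/vₐ = 16.65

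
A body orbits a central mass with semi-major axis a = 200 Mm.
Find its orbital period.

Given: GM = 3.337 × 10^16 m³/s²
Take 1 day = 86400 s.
a = 200 Mm = 2 × 10^8 m
GM = 3.337 × 10^16 m³/s²
a³ = 8 × 10^24 m³
T = 2π √(a³/GM) = 2π √((8 × 10^24) / (3.337 × 10^16)) = 2π × 15483.4 s
T = 97285.2 s ≈ 1.126 days

Final answer: 1.126 days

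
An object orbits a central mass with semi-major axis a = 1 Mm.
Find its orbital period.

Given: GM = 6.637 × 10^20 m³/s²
a = 1 Mm = 1 × 10^6 m
GM = 6.637 × 10^20 m³/s²
a³ = 1 × 10^18 m³
T = 2π √(a³/GM) = 2π √((1 × 10^18) / (6.637 × 10^20)) = 2π × 0.0388163 s
T = 0.24389 s ≈ 0.2439 seconds

Final answer: 0.2439 seconds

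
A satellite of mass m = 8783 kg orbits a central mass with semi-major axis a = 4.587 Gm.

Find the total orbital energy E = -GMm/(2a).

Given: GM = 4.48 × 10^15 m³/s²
a = 4.587 Gm = 4.587 × 10^9 m
GM = 4.48 × 10^15 m³/s²
2a = 9.174 × 10^9 m
GMm = 4.48 × 10^15 × 8783 = 3.93478 × 10^19 m³·kg/s²
E = −GMm/(2a) = -4.28906 × 10^9 J ≈ -4.289 GJ

Final answer: -4.289 GJ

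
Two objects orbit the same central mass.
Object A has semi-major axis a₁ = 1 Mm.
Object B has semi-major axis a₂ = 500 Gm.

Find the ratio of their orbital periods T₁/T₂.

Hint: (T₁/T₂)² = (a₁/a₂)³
a₁ = 1 Mm = 1 × 10^6 m
a₂ = 500 Gm = 5 × 10^11 m
a₁/a₂ = 2 × 10^-6
T₁/T₂ = (a₁/a₂)^(3/2) = (2 × 10^-6)^1.5 = 2.82843 × 10^-9

Final answer: T₁/T₂ = 2.828 × 10^-9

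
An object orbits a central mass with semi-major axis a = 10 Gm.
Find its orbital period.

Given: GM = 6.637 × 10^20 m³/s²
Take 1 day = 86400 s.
a = 10 Gm = 1 × 10^10 m
GM = 6.637 × 10^20 m³/s²
a³ = 1 × 10^30 m³
T = 2π √(a³/GM) = 2π √((1 × 10^30) / (6.637 × 10^20)) = 2π × 38816.3 s
T = 243890 s ≈ 2.823 days

Final answer: 2.823 days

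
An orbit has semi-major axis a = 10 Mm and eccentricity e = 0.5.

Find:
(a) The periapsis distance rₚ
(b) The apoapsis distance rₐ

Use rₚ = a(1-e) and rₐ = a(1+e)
a = 10 Mm = 1 × 10^7 m
e = 0.5:  1 − e = 0.5,  1 + e = 1.5
(a) rₚ = a(1 − e) = 1 × 10^7 m × 0.5 = 5 × 10^6 m ≈ 5 Mm
(b) rₐ = a(1 + e) = 1 × 10^7 m × 1.5 = 1.5 × 10^7 m ≈ 15 Mm

Final answer:
(a) rₚ = 5 Mm
(b) rₐ = 15 Mm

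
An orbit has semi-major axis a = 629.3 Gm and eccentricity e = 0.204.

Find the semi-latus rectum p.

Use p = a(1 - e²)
a = 629.3 Gm = 6.293 × 10^11 m
e = 0.204,  e² = 0.041616,  1 − e² = 0.958384
p = a(1 − e²) = 6.293 × 10^11 m × 0.958384 = 6.03111 × 10^11 m ≈ 603.1 Gm

Final answer: p = 603.1 Gm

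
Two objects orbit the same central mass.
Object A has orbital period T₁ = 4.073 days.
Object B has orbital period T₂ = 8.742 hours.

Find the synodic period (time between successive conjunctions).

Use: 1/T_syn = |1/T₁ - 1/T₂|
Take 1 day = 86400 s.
T₁ = 4.073 days = 351907 s
T₂ = 8.742 hours = 31471.2 s
1/T₁ = 2.84166 × 10^-6 s⁻¹
1/T₂ = 3.17751 × 10^-5 s⁻¹
|1/T₁ − 1/T₂| = 2.89334 × 10^-5 s⁻¹
T_syn = 1 / |1/T₁ − 1/T₂| = 34562.1 s ≈ 9.601 hours

Final answer: T_syn = 9.601 hours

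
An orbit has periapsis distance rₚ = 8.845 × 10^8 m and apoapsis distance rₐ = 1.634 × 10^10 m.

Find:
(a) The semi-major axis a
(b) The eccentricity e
rₚ = 8.845 × 10^8 m
rₐ = 1.634 × 10^10 m
(a) a = (rₚ + rₐ)/2 = 8.61225 × 10^9 m ≈ 8.612 × 10^9 m
(b) e = (rₐ − rₚ)/(rₐ + rₚ) = (1.54555 × 10^10) / (1.72245 × 10^10) = 0.897297

Final answer:
(a) a = 8.612 × 10^9 m
(b) e = 0.8973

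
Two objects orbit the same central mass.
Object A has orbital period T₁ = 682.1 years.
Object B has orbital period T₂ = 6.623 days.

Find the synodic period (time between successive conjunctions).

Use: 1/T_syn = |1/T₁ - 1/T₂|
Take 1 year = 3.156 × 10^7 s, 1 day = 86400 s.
T₁ = 682.1 years = 2.15271 × 10^10 s
T₂ = 6.623 days = 572227 s
1/T₁ = 4.64531 × 10^-11 s⁻¹
1/T₂ = 1.74756 × 10^-6 s⁻¹
|1/T₁ − 1/T₂| = 1.74751 × 10^-6 s⁻¹
T_syn = 1 / |1/T₁ − 1/T₂| = 572242 s ≈ 6.623 days

Final answer: T_syn = 6.623 days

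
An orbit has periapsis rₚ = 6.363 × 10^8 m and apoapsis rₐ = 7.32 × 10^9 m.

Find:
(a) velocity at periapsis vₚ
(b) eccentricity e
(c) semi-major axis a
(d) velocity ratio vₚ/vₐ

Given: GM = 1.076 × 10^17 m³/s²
rₚ = 6.363 × 10^8 m
rₐ = 7.32 × 10^9 m
GM = 1.076 × 10^17 m³/s²
a = (rₚ + rₐ)/2 = 3.97815 × 10^9 m
e = (rₐ − rₚ)/(rₐ + rₚ) = (6.6837 × 10^9) / (7.9563 × 10^9) = 0.840051
(a) vₚ² = GM (2/rₚ − 1/a) = 1.076 × 10^17 × (3.14317 × 10^-9 − 2.51373 × 10^-10) = 3.11158 × 10^8 m²/s²;  vₚ = 17639.7 m/s ≈ 17.64 km/s
(b) e = 0.840051 ≈ 0.8401
(c) a = 3.97815 × 10^9 m ≈ 3.978 × 10^9 m
(d) vₚ/vₐ = rₐ/rₚ (angular momentum) = (7.32 × 10^9) / (6.363 × 10^8) = 11.504 ≈ 11.5

Final answer:
(a) velocity at periapsis vₚ = 17.64 km/s
(b) eccentricity e = 0.8401
(c) semi-major axis a = 3.978 × 10^9 m
(d) velocity ratio vₚ/vₐ = 11.5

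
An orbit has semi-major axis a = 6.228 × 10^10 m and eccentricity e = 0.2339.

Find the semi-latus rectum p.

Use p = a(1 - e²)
a = 6.228 × 10^10 m
e = 0.2339,  e² = 0.0547092,  1 − e² = 0.945291
p = a(1 − e²) = 6.228 × 10^10 m × 0.945291 = 5.88727 × 10^10 m ≈ 5.887 × 10^10 m

Final answer: p = 5.887 × 10^10 m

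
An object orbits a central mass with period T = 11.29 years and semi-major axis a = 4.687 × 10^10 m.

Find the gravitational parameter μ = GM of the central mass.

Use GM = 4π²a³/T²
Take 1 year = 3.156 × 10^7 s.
T = 11.29 years = 3.56312 × 10^8 s
a = 4.687 × 10^10 m
a³ = 1.02964 × 10^32 m³
T² = 1.26959 × 10^17 s²
GM = 4π² × (1.02964 × 10^32) / (1.26959 × 10^17) = 3.20172 × 10^16 m³/s²
GM ≈ 3.202 × 10^16 m³/s²

Final answer: GM = 3.202 × 10^16 m³/s²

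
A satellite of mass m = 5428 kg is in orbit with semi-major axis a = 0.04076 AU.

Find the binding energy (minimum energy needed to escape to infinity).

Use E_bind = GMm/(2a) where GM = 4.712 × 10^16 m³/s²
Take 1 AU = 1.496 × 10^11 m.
a = 0.04076 AU = 6.0977 × 10^9 m
GM = 4.712 × 10^16 m³/s²
m = 5428 kg
GMm = 4.712 × 10^16 × 5428 = 2.55767 × 10^20 m³·kg/s²
2a = 1.21954 × 10^10 m
E_bind = GMm/(2a) = 2.09725 × 10^10 J ≈ 20.97 GJ

Final answer: 20.97 GJ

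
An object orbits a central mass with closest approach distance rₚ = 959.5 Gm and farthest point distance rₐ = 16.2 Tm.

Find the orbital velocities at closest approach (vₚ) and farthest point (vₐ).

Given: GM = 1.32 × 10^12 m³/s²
rₚ = 959.5 Gm = 9.595 × 10^11 m
rₐ = 16.2 Tm = 1.62 × 10^13 m
GM = 1.32 × 10^12 m³/s²
a = (rₚ + rₐ)/2 = 8.57975 × 10^12 m
Vis-viva: v² = GM (2/r − 1/a)
vₚ² = 1.32 × 10^12 × (2.08442 × 10^-12 − 1.16554 × 10^-13) = 2.59758 m²/s²
vₚ = 1.6117 m/s ≈ 1.612 m/s
vₐ² = 1.32 × 10^12 × (1.23457 × 10^-13 − 1.16554 × 10^-13) = 0.00911233 m²/s²
vₐ = 0.0954585 m/s ≈ 0.09546 m/s

Final answer: vₚ = 1.612 m/s, vₐ = 0.09546 m/s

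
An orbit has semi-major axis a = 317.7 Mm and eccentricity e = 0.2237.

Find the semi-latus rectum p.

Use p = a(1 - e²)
a = 317.7 Mm = 3.177 × 10^8 m
e = 0.2237,  e² = 0.0500417,  1 − e² = 0.949958
p = a(1 − e²) = 3.177 × 10^8 m × 0.949958 = 3.01802 × 10^8 m ≈ 301.8 Mm

Final answer: p = 301.8 Mm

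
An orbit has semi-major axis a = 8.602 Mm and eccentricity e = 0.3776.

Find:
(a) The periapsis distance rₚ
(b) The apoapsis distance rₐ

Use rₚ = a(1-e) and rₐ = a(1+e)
a = 8.602 Mm = 8.602 × 10^6 m
e = 0.3776:  1 − e = 0.6224,  1 + e = 1.3776
(a) rₚ = a(1 − e) = 8.602 × 10^6 m × 0.6224 = 5.35388 × 10^6 m ≈ 5.354 Mm
(b) rₐ = a(1 + e) = 8.602 × 10^6 m × 1.3776 = 1.18501 × 10^7 m ≈ 11.85 Mm

Final answer:
(a) rₚ = 5.354 Mm
(b) rₐ = 11.85 Mm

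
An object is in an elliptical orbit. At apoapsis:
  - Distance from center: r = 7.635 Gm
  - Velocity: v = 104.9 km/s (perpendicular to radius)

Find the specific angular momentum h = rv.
r = 7.635 Gm = 7.635 × 10^9 m
v = 104.9 km/s = 104900 m/s
h = rv = 7.635 × 10^9 × 104900 = 8.00912 × 10^14 m²/s ≈ 8.009 × 10^14 m²/s

Final answer: h = 8.009 × 10^14 m²/s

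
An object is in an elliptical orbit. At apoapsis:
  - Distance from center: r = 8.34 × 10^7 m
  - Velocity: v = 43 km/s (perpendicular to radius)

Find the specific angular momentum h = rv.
r = 8.34 × 10^7 m
v = 43 km/s = 43000 m/s
h = rv = 8.34 × 10^7 × 43000 = 3.5862 × 10^12 m²/s ≈ 3.586 × 10^12 m²/s

Final answer: h = 3.586 × 10^12 m²/s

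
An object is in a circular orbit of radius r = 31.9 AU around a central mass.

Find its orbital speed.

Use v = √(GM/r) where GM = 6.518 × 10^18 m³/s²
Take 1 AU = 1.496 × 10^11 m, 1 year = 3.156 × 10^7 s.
r = 31.9 AU = 4.77224 × 10^12 m
GM = 6.518 × 10^18 m³/s²
GM/r = (6.518 × 10^18) / (4.77224 × 10^12) = 1.36582 × 10^6 m²/s²
v = √(GM/r) = 1168.68 m/s ≈ 0.2465 AU/year

Final answer: 0.2465 AU/year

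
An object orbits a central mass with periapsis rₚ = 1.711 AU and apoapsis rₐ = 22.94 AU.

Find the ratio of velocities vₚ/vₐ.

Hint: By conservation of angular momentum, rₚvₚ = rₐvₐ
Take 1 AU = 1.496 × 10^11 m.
rₚ = 1.711 AU = 2.55966 × 10^11 m
rₐ = 22.94 AU = 3.43182 × 10^12 m
rₚvₚ = rₐvₐ  ⇒  vₚ/vₐ = rₐ/rₚ
vₚ/vₐ = (3.43182 × 10^12) / (2.55966 × 10^11) = 13.4074

Final answer: vₚ/vₐ = 13.41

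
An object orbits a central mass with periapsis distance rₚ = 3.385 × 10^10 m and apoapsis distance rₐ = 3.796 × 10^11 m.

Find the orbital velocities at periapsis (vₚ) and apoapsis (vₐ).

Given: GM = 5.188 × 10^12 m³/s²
rₚ = 3.385 × 10^10 m
rₐ = 3.796 × 10^11 m
GM = 5.188 × 10^12 m³/s²
a = (rₚ + rₐ)/2 = 2.06725 × 10^11 m
Vis-viva: v² = GM (2/r − 1/a)
vₚ² = 5.188 × 10^12 × (5.90842 × 10^-11 − 4.83734 × 10^-12) = 281.433 m²/s²
vₚ = 16.776 m/s ≈ 16.78 m/s
vₐ² = 5.188 × 10^12 × (5.2687 × 10^-12 − 4.83734 × 10^-12) = 2.23789 m²/s²
vₐ = 1.49596 m/s ≈ 1.496 m/s

Final answer: vₚ = 16.78 m/s, vₐ = 1.496 m/s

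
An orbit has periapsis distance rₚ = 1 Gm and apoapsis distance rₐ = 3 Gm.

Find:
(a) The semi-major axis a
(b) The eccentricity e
rₚ = 1 Gm = 1 × 10^9 m
rₐ = 3 Gm = 3 × 10^9 m
(a) a = (rₚ + rₐ)/2 = 2 × 10^9 m ≈ 2 Gm
(b) e = (rₐ − rₚ)/(rₐ + rₚ) = (2 × 10^9) / (4 × 10^9) = 0.5

Final answer:
(a) a = 2 Gm
(b) e = 0.5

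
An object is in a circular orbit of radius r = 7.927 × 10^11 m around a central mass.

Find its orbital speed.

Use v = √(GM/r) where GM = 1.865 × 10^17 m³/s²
r = 7.927 × 10^11 m
GM = 1.865 × 10^17 m³/s²
GM/r = (1.865 × 10^17) / (7.927 × 10^11) = 235272 m²/s²
v = √(GM/r) = 485.048 m/s ≈ 485 m/s

Final answer: 485 m/s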